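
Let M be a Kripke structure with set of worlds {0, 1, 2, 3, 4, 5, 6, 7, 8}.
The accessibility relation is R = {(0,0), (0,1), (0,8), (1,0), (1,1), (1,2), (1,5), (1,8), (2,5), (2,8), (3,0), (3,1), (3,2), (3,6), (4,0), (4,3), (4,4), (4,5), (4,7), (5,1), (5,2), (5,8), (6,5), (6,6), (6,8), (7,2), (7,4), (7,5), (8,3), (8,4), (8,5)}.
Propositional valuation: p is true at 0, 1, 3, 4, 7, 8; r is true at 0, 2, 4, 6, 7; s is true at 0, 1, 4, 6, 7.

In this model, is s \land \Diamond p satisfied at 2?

At 2: s is false, \Diamond p is true, so s \land \Diamond p is false.
  At 2: \Diamond p requires p at some successor in {5, 8}.
    p holds at 8, so \Diamond p is true at 2.

No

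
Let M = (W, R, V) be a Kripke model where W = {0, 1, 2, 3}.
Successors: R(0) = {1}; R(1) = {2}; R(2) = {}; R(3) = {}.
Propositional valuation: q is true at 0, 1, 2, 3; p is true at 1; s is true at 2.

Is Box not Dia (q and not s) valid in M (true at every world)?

Yes

Let φ = Box not Dia (q and not s). Evaluate φ at each world:
  0 (successors {1}): φ is true.
  1 (successors {2}): φ is true.
  2 (successors ∅): φ is true.
  3 (successors ∅): φ is true.
For instance, at 0:
  At 0: Box not Dia (q and not s) requires not Dia (q and not s) at every successor {1}.
      At 1: Dia (q and not s) is false, so not Dia (q and not s) is true.
  So Box not Dia (q and not s) is true at 0.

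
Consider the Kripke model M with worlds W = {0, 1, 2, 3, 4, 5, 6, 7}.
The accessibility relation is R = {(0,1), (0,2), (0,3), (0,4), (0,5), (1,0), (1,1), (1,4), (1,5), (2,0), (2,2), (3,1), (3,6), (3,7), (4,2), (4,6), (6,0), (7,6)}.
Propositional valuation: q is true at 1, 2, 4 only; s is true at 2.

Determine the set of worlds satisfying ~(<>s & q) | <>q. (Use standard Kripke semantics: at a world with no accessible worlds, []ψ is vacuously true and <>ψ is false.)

0, 1, 2, 3, 4, 5, 6, 7

Let φ = ~(<>s & q) | <>q. Evaluate φ at each world:
  0 (successors {1, 2, 3, 4, 5}): φ is true.
  1 (successors {0, 1, 4, 5}): φ is true.
  2 (successors {0, 2}): φ is true.
  3 (successors {1, 6, 7}): φ is true.
  4 (successors {2, 6}): φ is true.
  5 (successors ∅): φ is true.
  6 (successors {0}): φ is true.
  7 (successors {6}): φ is true.
For instance, at 6:
  At 6: ~(<>s & q) is true, <>q is false, so ~(<>s & q) | <>q is true.
    At 6: <>s & q is false, so ~(<>s & q) is true.
      At 6: <>s is false, q is false, so <>s & q is false.
    At 6: <>q requires q at some successor in {0}.
      At 0: q is false.
    So <>q is false at 6.
Satisfying worlds: {0, 1, 2, 3, 4, 5, 6, 7}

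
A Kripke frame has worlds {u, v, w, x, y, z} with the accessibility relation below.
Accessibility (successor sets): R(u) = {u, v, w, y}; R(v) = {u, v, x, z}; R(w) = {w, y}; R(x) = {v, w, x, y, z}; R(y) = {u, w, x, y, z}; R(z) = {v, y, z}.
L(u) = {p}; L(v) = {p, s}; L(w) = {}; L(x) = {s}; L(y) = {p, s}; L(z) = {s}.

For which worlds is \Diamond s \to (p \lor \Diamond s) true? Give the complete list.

Let φ = \Diamond s \to (p \lor \Diamond s). Evaluate φ at each world:
  u (successors {u, v, w, y}): φ is true.
  v (successors {u, v, x, z}): φ is true.
  w (successors {w, y}): φ is true.
  x (successors {v, w, x, y, z}): φ is true.
  y (successors {u, w, x, y, z}): φ is true.
  z (successors {v, y, z}): φ is true.
For instance, at y:
  At y: \Diamond s is true, p \lor \Diamond s is true, so \Diamond s \to (p \lor \Diamond s) is true.
    At y: \Diamond s requires s at some successor in {u, w, x, y, z}.
      s holds at x, so \Diamond s is true at y.
    At y: p is true, \Diamond s is true, so p \lor \Diamond s is true.
      At y: \Diamond s requires s at some successor in {u, w, x, y, z}.
        s holds at x, so \Diamond s is true at y.
Satisfying worlds: {u, v, w, x, y, z}

u, v, w, x, y, z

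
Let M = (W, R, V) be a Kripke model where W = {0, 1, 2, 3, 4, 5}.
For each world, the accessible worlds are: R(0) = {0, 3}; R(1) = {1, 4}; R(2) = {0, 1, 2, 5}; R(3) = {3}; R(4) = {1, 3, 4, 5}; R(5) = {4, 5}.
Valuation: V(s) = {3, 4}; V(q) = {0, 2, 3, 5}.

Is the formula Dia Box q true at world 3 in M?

Yes

At 3: Dia Box q requires Box q at some successor in {3}.
  Box q holds at 3, so Dia Box q is true at 3.
    At 3: Box q requires q at every successor {3}.
      At 3: q is true.
    So Box q is true at 3.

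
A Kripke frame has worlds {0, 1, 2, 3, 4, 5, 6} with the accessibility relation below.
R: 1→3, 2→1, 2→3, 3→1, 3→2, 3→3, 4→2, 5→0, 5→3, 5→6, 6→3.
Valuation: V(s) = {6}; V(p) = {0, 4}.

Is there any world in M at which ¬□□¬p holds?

No

Recall that □ψ holds at a world iff ψ holds at every accessible world, and ◇ψ holds iff ψ holds at some accessible world.
Let φ = ¬□□¬p. Evaluate φ at each world:
  0 (successors ∅): φ is false.
  1 (successors {3}): φ is false.
  2 (successors {1, 3}): φ is false.
  3 (successors {1, 2, 3}): φ is false.
  4 (successors {2}): φ is false.
  5 (successors {0, 3, 6}): φ is false.
  6 (successors {3}): φ is false.
For instance, at 6:
  At 6: □□¬p is true, so ¬□□¬p is false.
    At 6: □□¬p requires □¬p at every successor {3}.
      At 3: □¬p is true.
    So □□¬p is true at 6.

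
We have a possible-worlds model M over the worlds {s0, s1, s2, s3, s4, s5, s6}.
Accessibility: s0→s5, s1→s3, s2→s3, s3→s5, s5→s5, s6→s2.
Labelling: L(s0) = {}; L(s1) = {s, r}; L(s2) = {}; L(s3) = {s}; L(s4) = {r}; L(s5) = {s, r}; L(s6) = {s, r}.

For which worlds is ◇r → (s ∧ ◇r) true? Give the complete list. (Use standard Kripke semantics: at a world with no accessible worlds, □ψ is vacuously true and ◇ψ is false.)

s1, s2, s3, s4, s5, s6

Let φ = ◇r → (s ∧ ◇r). Evaluate φ at each world:
  s0 (successors {s5}): φ is false.
  s1 (successors {s3}): φ is true.
  s2 (successors {s3}): φ is true.
  s3 (successors {s5}): φ is true.
  s4 (successors ∅): φ is true.
  s5 (successors {s5}): φ is true.
  s6 (successors {s2}): φ is true.
For instance, at s3:
  At s3: ◇r is true, s ∧ ◇r is true, so ◇r → (s ∧ ◇r) is true.
    At s3: ◇r requires r at some successor in {s5}.
      r holds at s5, so ◇r is true at s3.
    At s3: s is true, ◇r is true, so s ∧ ◇r is true.
      At s3: ◇r requires r at some successor in {s5}.
        r holds at s5, so ◇r is true at s3.
Satisfying worlds: {s1, s2, s3, s4, s5, s6}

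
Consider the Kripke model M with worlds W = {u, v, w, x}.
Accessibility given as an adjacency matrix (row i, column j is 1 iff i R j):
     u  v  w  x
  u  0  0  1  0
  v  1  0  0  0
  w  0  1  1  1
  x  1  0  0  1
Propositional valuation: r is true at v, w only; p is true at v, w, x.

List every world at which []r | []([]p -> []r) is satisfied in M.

u, v, x

Let φ = []r | []([]p -> []r). Evaluate φ at each world:
  u (successors {w}): φ is true.
  v (successors {u}): φ is true.
  w (successors {v, w, x}): φ is false.
  x (successors {u, x}): φ is true.
For instance, at v:
  At v: []r is false, []([]p -> []r) is true, so []r | []([]p -> []r) is true.
    At v: []r requires r at every successor {u}.
      r fails at u, so []r is false at v.
    At v: []([]p -> []r) requires []p -> []r at every successor {u}.
      At u: []p -> []r is true.
    So []([]p -> []r) is true at v.
Satisfying worlds: {u, v, x}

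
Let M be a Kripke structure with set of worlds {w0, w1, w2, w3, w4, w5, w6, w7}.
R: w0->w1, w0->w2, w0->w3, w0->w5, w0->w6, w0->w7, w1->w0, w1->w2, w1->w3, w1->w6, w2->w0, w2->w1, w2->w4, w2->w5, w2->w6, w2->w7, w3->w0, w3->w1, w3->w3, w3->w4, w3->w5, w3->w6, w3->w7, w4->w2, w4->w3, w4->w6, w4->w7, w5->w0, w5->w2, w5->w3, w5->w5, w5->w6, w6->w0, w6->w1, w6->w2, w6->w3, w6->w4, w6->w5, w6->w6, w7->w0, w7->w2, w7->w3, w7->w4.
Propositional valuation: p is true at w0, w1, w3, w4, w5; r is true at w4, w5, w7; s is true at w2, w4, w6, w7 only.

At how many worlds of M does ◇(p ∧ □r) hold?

0

Let φ = ◇(p ∧ □r). Evaluate φ at each world:
  w0 (successors {w1, w2, w3, w5, w6, w7}): φ is false.
  w1 (successors {w0, w2, w3, w6}): φ is false.
  w2 (successors {w0, w1, w4, w5, w6, w7}): φ is false.
  w3 (successors {w0, w1, w3, w4, w5, w6, w7}): φ is false.
  w4 (successors {w2, w3, w6, w7}): φ is false.
  w5 (successors {w0, w2, w3, w5, w6}): φ is false.
  w6 (successors {w0, w1, w2, w3, w4, w5, w6}): φ is false.
  w7 (successors {w0, w2, w3, w4}): φ is false.
For instance, at w7:
  At w7: ◇(p ∧ □r) requires p ∧ □r at some successor in {w0, w2, w3, w4}.
    At w0: p ∧ □r is false.
    At w2: p ∧ □r is false.
    At w3: p ∧ □r is false.
    At w4: p ∧ □r is false.
  So ◇(p ∧ □r) is false at w7.
Satisfying worlds: none.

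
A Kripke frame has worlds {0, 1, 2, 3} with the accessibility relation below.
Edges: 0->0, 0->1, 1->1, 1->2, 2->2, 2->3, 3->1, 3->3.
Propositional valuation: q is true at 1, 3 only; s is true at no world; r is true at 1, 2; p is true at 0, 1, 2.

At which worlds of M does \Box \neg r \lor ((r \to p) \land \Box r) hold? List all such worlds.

1

Let φ = \Box \neg r \lor ((r \to p) \land \Box r). Evaluate φ at each world:
  0 (successors {0, 1}): φ is false.
  1 (successors {1, 2}): φ is true.
  2 (successors {2, 3}): φ is false.
  3 (successors {1, 3}): φ is false.
For instance, at 1:
  At 1: \Box \neg r is false, (r \to p) \land \Box r is true, so \Box \neg r \lor ((r \to p) \land \Box r) is true.
    At 1: \Box \neg r requires \neg r at every successor {1, 2}.
      \neg r fails at 1, so \Box \neg r is false at 1.
    At 1: r \to p is true, \Box r is true, so (r \to p) \land \Box r is true.
      At 1: \Box r requires r at every successor {1, 2}.
        At 1: r is true.
        At 2: r is true.
      So \Box r is true at 1.
Satisfying worlds: {1}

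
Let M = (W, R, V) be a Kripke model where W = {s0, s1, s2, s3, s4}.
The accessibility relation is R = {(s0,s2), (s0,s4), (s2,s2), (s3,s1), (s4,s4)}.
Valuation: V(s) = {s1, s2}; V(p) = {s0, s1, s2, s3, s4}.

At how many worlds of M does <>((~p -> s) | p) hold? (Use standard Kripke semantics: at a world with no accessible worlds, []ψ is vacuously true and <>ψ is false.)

Recall that <>ψ holds at a world iff ψ holds at some accessible world.
Let φ = <>((~p -> s) | p). Evaluate φ at each world:
  s0 (successors {s2, s4}): φ is true.
  s1 (successors ∅): φ is false.
  s2 (successors {s2}): φ is true.
  s3 (successors {s1}): φ is true.
  s4 (successors {s4}): φ is true.
For instance, at s3:
  At s3: <>((~p -> s) | p) requires (~p -> s) | p at some successor in {s1}.
    (~p -> s) | p holds at s1, so <>((~p -> s) | p) is true at s3.
Satisfying worlds: {s0, s2, s3, s4}

4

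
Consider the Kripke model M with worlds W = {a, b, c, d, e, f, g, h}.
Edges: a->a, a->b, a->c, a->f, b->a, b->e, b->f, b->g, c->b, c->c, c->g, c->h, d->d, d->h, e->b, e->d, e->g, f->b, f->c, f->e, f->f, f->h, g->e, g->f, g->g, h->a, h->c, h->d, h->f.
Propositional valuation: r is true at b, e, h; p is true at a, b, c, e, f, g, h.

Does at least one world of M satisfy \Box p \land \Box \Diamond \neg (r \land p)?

Yes

Let φ = \Box p \land \Box \Diamond \neg (r \land p). Evaluate φ at each world:
  a (successors {a, b, c, f}): φ is true.
  b (successors {a, e, f, g}): φ is true.
  c (successors {b, c, g, h}): φ is true.
  d (successors {d, h}): φ is false.
  e (successors {b, d, g}): φ is false.
  f (successors {b, c, e, f, h}): φ is true.
  g (successors {e, f, g}): φ is true.
  h (successors {a, c, d, f}): φ is false.
Detail at a (witness):
  At a: \Box p is true, \Box \Diamond \neg (r \land p) is true, so \Box p \land \Box \Diamond \neg (r \land p) is true.
    At a: \Box p requires p at every successor {a, b, c, f}.
      At a: p is true.
      At b: p is true.
      At c: p is true.
      At f: p is true.
    So \Box p is true at a.
    At a: \Box \Diamond \neg (r \land p) requires \Diamond \neg (r \land p) at every successor {a, b, c, f}.
      At a: \Diamond \neg (r \land p) is true.
      At b: \Diamond \neg (r \land p) is true.
      At c: \Diamond \neg (r \land p) is true.
      At f: \Diamond \neg (r \land p) is true.
    So \Box \Diamond \neg (r \land p) is true at a.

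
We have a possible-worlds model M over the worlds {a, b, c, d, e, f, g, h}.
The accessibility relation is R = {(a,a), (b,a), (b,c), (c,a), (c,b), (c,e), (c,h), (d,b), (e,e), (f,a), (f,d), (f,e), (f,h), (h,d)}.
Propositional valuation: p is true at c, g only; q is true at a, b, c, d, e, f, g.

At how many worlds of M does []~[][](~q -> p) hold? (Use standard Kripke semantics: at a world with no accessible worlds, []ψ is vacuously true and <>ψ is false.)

2

Let φ = []~[][](~q -> p). Evaluate φ at each world:
  a (successors {a}): φ is false.
  b (successors {a, c}): φ is false.
  c (successors {a, b, e, h}): φ is false.
  d (successors {b}): φ is true.
  e (successors {e}): φ is false.
  f (successors {a, d, e, h}): φ is false.
  g (successors ∅): φ is true.
  h (successors {d}): φ is false.
For instance, at d:
  At d: []~[][](~q -> p) requires ~[][](~q -> p) at every successor {b}.
      At b: [][](~q -> p) is false, so ~[][](~q -> p) is true.
  So []~[][](~q -> p) is true at d.
Satisfying worlds: {d, g}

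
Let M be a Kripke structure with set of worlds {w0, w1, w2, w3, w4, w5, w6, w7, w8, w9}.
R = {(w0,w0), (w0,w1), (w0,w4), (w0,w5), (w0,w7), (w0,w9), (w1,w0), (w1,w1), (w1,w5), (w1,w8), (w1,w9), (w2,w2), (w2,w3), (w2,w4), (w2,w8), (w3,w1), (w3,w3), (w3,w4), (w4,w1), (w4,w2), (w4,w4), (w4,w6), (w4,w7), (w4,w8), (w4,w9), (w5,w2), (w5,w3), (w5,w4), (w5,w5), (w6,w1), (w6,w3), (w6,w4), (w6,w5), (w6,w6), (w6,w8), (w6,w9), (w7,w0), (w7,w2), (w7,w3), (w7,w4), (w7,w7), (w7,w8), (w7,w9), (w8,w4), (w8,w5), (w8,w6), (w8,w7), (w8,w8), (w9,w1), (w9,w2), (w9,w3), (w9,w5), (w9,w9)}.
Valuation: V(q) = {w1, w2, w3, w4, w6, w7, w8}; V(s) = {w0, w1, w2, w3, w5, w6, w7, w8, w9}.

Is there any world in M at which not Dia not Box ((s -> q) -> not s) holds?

No

Let φ = not Dia not Box ((s -> q) -> not s). Evaluate φ at each world:
  w0 (successors {w0, w1, w4, w5, w7, w9}): φ is false.
  w1 (successors {w0, w1, w5, w8, w9}): φ is false.
  w2 (successors {w2, w3, w4, w8}): φ is false.
  w3 (successors {w1, w3, w4}): φ is false.
  w4 (successors {w1, w2, w4, w6, w7, w8, w9}): φ is false.
  w5 (successors {w2, w3, w4, w5}): φ is false.
  w6 (successors {w1, w3, w4, w5, w6, w8, w9}): φ is false.
  w7 (successors {w0, w2, w3, w4, w7, w8, w9}): φ is false.
  w8 (successors {w4, w5, w6, w7, w8}): φ is false.
  w9 (successors {w1, w2, w3, w5, w9}): φ is false.
For instance, at w5:
  At w5: Dia not Box ((s -> q) -> not s) is true, so not Dia not Box ((s -> q) -> not s) is false.
    At w5: Dia not Box ((s -> q) -> not s) requires not Box ((s -> q) -> not s) at some successor in {w2, w3, w4, w5}.
      not Box ((s -> q) -> not s) holds at w2, so Dia not Box ((s -> q) -> not s) is true at w5.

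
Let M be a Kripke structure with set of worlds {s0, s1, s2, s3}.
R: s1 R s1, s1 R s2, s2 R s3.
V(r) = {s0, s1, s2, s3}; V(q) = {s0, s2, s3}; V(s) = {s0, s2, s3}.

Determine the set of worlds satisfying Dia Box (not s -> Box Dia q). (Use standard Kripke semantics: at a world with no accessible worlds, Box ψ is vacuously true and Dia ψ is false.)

s1, s2

Recall that Box ψ holds at a world iff ψ holds at every accessible world, and Dia ψ holds iff ψ holds at some accessible world.
Let φ = Dia Box (not s -> Box Dia q). Evaluate φ at each world:
  s0 (successors ∅): φ is false.
  s1 (successors {s1, s2}): φ is true.
  s2 (successors {s3}): φ is true.
  s3 (successors ∅): φ is false.
For instance, at s2:
  At s2: Dia Box (not s -> Box Dia q) requires Box (not s -> Box Dia q) at some successor in {s3}.
    Box (not s -> Box Dia q) holds at s3, so Dia Box (not s -> Box Dia q) is true at s2.
      At s3: no accessible worlds, so Box (not s -> Box Dia q) holds vacuously.
Satisfying worlds: {s1, s2}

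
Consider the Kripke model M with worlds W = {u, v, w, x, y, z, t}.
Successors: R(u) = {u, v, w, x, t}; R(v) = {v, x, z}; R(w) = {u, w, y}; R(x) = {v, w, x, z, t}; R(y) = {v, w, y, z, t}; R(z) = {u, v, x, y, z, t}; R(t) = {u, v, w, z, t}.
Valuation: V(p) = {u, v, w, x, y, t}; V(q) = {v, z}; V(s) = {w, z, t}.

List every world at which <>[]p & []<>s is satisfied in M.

Let φ = <>[]p & []<>s. Evaluate φ at each world:
  u (successors {u, v, w, x, t}): φ is true.
  v (successors {v, x, z}): φ is false.
  w (successors {u, w, y}): φ is true.
  x (successors {v, w, x, z, t}): φ is true.
  y (successors {v, w, y, z, t}): φ is true.
  z (successors {u, v, x, y, z, t}): φ is true.
  t (successors {u, v, w, z, t}): φ is true.
For instance, at y:
  At y: <>[]p is true, []<>s is true, so <>[]p & []<>s is true.
    At y: <>[]p requires []p at some successor in {v, w, y, z, t}.
      []p holds at w, so <>[]p is true at y.
    At y: []<>s requires <>s at every successor {v, w, y, z, t}.
      At v: <>s is true.
      At w: <>s is true.
      At y: <>s is true.
      At z: <>s is true.
      At t: <>s is true.
    So []<>s is true at y.
Satisfying worlds: {u, w, x, y, z, t}

u, w, x, y, z, t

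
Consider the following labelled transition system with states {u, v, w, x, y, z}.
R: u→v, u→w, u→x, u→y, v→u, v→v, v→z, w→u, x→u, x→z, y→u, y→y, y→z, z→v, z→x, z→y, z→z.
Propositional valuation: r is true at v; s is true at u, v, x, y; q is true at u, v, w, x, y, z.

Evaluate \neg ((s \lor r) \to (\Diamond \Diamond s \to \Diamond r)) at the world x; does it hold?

At x: (s \lor r) \to (\Diamond \Diamond s \to \Diamond r) is false, so \neg ((s \lor r) \to (\Diamond \Diamond s \to \Diamond r)) is true.
  At x: s \lor r is true, \Diamond \Diamond s \to \Diamond r is false, so (s \lor r) \to (\Diamond \Diamond s \to \Diamond r) is false.
    At x: \Diamond \Diamond s is true, \Diamond r is false, so \Diamond \Diamond s \to \Diamond r is false.
      At x: \Diamond \Diamond s requires \Diamond s at some successor in {u, z}.
        \Diamond s holds at u, so \Diamond \Diamond s is true at x.
      At x: \Diamond r requires r at some successor in {u, z}.
        At u: r is false.
        At z: r is false.
      So \Diamond r is false at x.

Yes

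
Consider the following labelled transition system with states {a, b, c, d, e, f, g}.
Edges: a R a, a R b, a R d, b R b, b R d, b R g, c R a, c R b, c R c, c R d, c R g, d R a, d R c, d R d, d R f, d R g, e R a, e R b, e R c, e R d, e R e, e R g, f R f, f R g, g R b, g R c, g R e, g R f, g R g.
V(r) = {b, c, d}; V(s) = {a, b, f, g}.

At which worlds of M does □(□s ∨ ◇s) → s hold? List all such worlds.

Recall that □ψ holds at a world iff ψ holds at every accessible world, and ◇ψ holds iff ψ holds at some accessible world.
Let φ = □(□s ∨ ◇s) → s. Evaluate φ at each world:
  a (successors {a, b, d}): φ is true.
  b (successors {b, d, g}): φ is true.
  c (successors {a, b, c, d, g}): φ is false.
  d (successors {a, c, d, f, g}): φ is false.
  e (successors {a, b, c, d, e, g}): φ is false.
  f (successors {f, g}): φ is true.
  g (successors {b, c, e, f, g}): φ is true.
For instance, at e:
  At e: □(□s ∨ ◇s) is true, s is false, so □(□s ∨ ◇s) → s is false.
    At e: □(□s ∨ ◇s) requires □s ∨ ◇s at every successor {a, b, c, d, e, g}.
      At a: □s ∨ ◇s is true.
      At b: □s ∨ ◇s is true.
      At c: □s ∨ ◇s is true.
      At d: □s ∨ ◇s is true.
      At e: □s ∨ ◇s is true.
      At g: □s ∨ ◇s is true.
    So □(□s ∨ ◇s) is true at e.
Satisfying worlds: {a, b, f, g}

a, b, f, g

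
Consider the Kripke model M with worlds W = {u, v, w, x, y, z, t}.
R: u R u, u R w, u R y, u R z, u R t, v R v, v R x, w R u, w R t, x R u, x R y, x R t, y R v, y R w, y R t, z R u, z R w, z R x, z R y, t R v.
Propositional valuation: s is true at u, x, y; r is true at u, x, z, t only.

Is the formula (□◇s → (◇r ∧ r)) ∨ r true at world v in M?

At v: □◇s → (◇r ∧ r) is false, r is false, so (□◇s → (◇r ∧ r)) ∨ r is false.
  At v: □◇s is true, ◇r ∧ r is false, so □◇s → (◇r ∧ r) is false.
    At v: □◇s requires ◇s at every successor {v, x}.
      At v: ◇s is true.
      At x: ◇s is true.
    So □◇s is true at v.
    At v: ◇r is true, r is false, so ◇r ∧ r is false.
      At v: ◇r requires r at some successor in {v, x}.
        r holds at x, so ◇r is true at v.

No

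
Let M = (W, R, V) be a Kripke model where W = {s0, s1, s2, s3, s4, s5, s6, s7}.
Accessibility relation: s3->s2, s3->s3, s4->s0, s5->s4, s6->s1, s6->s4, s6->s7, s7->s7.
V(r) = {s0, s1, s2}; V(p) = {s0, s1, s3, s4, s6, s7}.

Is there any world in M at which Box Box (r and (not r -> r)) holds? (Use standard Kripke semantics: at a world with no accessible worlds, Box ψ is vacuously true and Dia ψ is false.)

Yes

Let φ = Box Box (r and (not r -> r)). Evaluate φ at each world:
  s0 (successors ∅): φ is true.
  s1 (successors ∅): φ is true.
  s2 (successors ∅): φ is true.
  s3 (successors {s2, s3}): φ is false.
  s4 (successors {s0}): φ is true.
  s5 (successors {s4}): φ is true.
  s6 (successors {s1, s4, s7}): φ is false.
  s7 (successors {s7}): φ is false.
Detail at s0 (witness):
  At s0: no accessible worlds, so Box Box (r and (not r -> r)) holds vacuously.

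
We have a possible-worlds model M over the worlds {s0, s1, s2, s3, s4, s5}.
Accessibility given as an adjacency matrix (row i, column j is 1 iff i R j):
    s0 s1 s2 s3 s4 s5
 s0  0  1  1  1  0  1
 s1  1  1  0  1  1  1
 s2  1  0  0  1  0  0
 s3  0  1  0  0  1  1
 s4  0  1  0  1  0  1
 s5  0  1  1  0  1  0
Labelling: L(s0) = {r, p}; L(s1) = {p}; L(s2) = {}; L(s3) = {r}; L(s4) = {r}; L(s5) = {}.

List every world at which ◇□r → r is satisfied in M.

s0, s1, s2, s3, s4

Recall that □ψ holds at a world iff ψ holds at every accessible world, and ◇ψ holds iff ψ holds at some accessible world.
Let φ = ◇□r → r. Evaluate φ at each world:
  s0 (successors {s1, s2, s3, s5}): φ is true.
  s1 (successors {s0, s1, s3, s4, s5}): φ is true.
  s2 (successors {s0, s3}): φ is true.
  s3 (successors {s1, s4, s5}): φ is true.
  s4 (successors {s1, s3, s5}): φ is true.
  s5 (successors {s1, s2, s4}): φ is false.
For instance, at s0:
  At s0: ◇□r is true, r is true, so ◇□r → r is true.
    At s0: ◇□r requires □r at some successor in {s1, s2, s3, s5}.
      □r holds at s2, so ◇□r is true at s0.
Satisfying worlds: {s0, s1, s2, s3, s4}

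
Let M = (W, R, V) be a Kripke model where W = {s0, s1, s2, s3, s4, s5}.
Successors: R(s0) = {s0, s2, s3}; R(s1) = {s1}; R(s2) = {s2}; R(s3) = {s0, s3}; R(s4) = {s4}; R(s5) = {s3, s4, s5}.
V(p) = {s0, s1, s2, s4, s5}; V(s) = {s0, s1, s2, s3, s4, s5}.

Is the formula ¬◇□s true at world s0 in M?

At s0: ◇□s is true, so ¬◇□s is false.
  At s0: ◇□s requires □s at some successor in {s0, s2, s3}.
    □s holds at s0, so ◇□s is true at s0.
      At s0: □s requires s at every successor {s0, s2, s3}.
        At s0: s is true.
        At s2: s is true.
        At s3: s is true.
      So □s is true at s0.

No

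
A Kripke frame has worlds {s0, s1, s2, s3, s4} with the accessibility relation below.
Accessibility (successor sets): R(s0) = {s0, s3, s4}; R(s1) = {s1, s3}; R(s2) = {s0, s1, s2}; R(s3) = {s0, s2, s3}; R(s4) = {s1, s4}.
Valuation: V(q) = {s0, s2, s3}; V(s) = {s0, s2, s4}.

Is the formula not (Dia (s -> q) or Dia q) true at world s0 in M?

Recall that Dia ψ holds at a world iff ψ holds at some accessible world.
At s0: Dia (s -> q) or Dia q is true, so not (Dia (s -> q) or Dia q) is false.
  At s0: Dia (s -> q) is true, Dia q is true, so Dia (s -> q) or Dia q is true.
    At s0: Dia (s -> q) requires s -> q at some successor in {s0, s3, s4}.
      s -> q holds at s0, so Dia (s -> q) is true at s0.
    At s0: Dia q requires q at some successor in {s0, s3, s4}.
      q holds at s0, so Dia q is true at s0.

No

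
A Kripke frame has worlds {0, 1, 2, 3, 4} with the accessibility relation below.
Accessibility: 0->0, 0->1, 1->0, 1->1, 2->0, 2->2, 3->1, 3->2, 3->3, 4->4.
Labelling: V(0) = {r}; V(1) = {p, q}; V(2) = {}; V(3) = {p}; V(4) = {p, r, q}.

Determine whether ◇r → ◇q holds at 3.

At 3: ◇r is false, ◇q is true, so ◇r → ◇q is true.
  At 3: ◇r requires r at some successor in {1, 2, 3}.
    At 1: r is false.
    At 2: r is false.
    At 3: r is false.
  So ◇r is false at 3.
  At 3: ◇q requires q at some successor in {1, 2, 3}.
    q holds at 1, so ◇q is true at 3.

Yes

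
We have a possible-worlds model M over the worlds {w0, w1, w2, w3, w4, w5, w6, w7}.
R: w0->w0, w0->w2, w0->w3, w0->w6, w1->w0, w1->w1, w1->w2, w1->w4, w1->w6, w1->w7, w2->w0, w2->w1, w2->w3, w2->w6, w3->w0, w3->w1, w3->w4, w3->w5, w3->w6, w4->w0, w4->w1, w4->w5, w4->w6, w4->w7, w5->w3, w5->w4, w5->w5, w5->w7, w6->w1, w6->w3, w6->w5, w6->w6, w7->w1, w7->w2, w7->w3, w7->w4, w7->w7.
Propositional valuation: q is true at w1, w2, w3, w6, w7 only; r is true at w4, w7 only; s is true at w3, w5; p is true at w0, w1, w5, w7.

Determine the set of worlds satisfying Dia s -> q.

Let φ = Dia s -> q. Evaluate φ at each world:
  w0 (successors {w0, w2, w3, w6}): φ is false.
  w1 (successors {w0, w1, w2, w4, w6, w7}): φ is true.
  w2 (successors {w0, w1, w3, w6}): φ is true.
  w3 (successors {w0, w1, w4, w5, w6}): φ is true.
  w4 (successors {w0, w1, w5, w6, w7}): φ is false.
  w5 (successors {w3, w4, w5, w7}): φ is false.
  w6 (successors {w1, w3, w5, w6}): φ is true.
  w7 (successors {w1, w2, w3, w4, w7}): φ is true.
For instance, at w2:
  At w2: Dia s is true, q is true, so Dia s -> q is true.
    At w2: Dia s requires s at some successor in {w0, w1, w3, w6}.
      s holds at w3, so Dia s is true at w2.
Satisfying worlds: {w1, w2, w3, w6, w7}

w1, w2, w3, w6, w7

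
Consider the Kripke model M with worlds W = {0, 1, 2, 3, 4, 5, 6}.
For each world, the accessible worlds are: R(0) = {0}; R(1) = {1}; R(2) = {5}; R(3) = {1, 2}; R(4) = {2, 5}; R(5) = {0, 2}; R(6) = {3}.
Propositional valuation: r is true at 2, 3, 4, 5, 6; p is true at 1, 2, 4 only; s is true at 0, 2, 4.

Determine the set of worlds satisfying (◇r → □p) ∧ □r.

none

Let φ = (◇r → □p) ∧ □r. Evaluate φ at each world:
  0 (successors {0}): φ is false.
  1 (successors {1}): φ is false.
  2 (successors {5}): φ is false.
  3 (successors {1, 2}): φ is false.
  4 (successors {2, 5}): φ is false.
  5 (successors {0, 2}): φ is false.
  6 (successors {3}): φ is false.
For instance, at 6:
  At 6: ◇r → □p is false, □r is true, so (◇r → □p) ∧ □r is false.
    At 6: ◇r is true, □p is false, so ◇r → □p is false.
      At 6: ◇r requires r at some successor in {3}.
        r holds at 3, so ◇r is true at 6.
      At 6: □p requires p at every successor {3}.
        p fails at 3, so □p is false at 6.
    At 6: □r requires r at every successor {3}.
      At 3: r is true.
    So □r is true at 6.
Satisfying worlds: none.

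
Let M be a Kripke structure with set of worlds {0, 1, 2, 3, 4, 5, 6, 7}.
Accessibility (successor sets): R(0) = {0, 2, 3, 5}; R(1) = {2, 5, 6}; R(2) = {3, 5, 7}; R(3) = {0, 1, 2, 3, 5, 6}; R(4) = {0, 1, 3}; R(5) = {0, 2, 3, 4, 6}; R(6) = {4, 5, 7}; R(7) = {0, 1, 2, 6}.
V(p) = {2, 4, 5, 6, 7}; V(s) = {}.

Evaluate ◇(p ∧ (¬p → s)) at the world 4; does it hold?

No

Recall that ◇ψ holds at a world iff ψ holds at some accessible world.
At 4: ◇(p ∧ (¬p → s)) requires p ∧ (¬p → s) at some successor in {0, 1, 3}.
  At 0: p ∧ (¬p → s) is false.
  At 1: p ∧ (¬p → s) is false.
  At 3: p ∧ (¬p → s) is false.
So ◇(p ∧ (¬p → s)) is false at 4.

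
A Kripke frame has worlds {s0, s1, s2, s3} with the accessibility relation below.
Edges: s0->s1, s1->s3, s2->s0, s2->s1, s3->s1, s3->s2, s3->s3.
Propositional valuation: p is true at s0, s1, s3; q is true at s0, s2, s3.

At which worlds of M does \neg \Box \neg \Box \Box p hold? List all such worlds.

Let φ = \neg \Box \neg \Box \Box p. Evaluate φ at each world:
  s0 (successors {s1}): φ is false.
  s1 (successors {s3}): φ is false.
  s2 (successors {s0, s1}): φ is true.
  s3 (successors {s1, s2, s3}): φ is true.
For instance, at s2:
  At s2: \Box \neg \Box \Box p is false, so \neg \Box \neg \Box \Box p is true.
    At s2: \Box \neg \Box \Box p requires \neg \Box \Box p at every successor {s0, s1}.
      \neg \Box \Box p fails at s0, so \Box \neg \Box \Box p is false at s2.
Satisfying worlds: {s2, s3}

s2, s3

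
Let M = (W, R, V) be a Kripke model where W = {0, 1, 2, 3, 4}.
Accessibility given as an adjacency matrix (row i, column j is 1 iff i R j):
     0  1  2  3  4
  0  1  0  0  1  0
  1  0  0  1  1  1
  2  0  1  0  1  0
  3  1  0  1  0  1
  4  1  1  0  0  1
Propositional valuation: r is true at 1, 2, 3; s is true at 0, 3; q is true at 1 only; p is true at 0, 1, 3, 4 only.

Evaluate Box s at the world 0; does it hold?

At 0: Box s requires s at every successor {0, 3}.
  At 0: s is true.
  At 3: s is true.
So Box s is true at 0.

Yes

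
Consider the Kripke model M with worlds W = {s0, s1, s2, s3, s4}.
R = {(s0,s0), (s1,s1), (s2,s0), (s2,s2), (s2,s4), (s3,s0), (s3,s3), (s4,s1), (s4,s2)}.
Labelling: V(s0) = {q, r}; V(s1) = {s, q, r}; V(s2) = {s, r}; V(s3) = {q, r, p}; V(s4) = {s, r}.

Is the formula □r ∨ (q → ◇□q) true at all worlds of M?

Let φ = □r ∨ (q → ◇□q). Evaluate φ at each world:
  s0 (successors {s0}): φ is true.
  s1 (successors {s1}): φ is true.
  s2 (successors {s0, s2, s4}): φ is true.
  s3 (successors {s0, s3}): φ is true.
  s4 (successors {s1, s2}): φ is true.
For instance, at s3:
  At s3: □r is true, q → ◇□q is true, so □r ∨ (q → ◇□q) is true.
    At s3: □r requires r at every successor {s0, s3}.
      At s0: r is true.
      At s3: r is true.
    So □r is true at s3.
    At s3: q is true, ◇□q is true, so q → ◇□q is true.
      At s3: ◇□q requires □q at some successor in {s0, s3}.
        □q holds at s0, so ◇□q is true at s3.

Yes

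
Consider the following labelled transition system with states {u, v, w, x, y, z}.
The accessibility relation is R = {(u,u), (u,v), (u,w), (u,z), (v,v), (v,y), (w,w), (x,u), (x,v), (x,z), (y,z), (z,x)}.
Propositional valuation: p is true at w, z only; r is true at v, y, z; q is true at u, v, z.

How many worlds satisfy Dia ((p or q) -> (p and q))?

Recall that Dia ψ holds at a world iff ψ holds at some accessible world.
Let φ = Dia ((p or q) -> (p and q)). Evaluate φ at each world:
  u (successors {u, v, w, z}): φ is true.
  v (successors {v, y}): φ is true.
  w (successors {w}): φ is false.
  x (successors {u, v, z}): φ is true.
  y (successors {z}): φ is true.
  z (successors {x}): φ is true.
For instance, at y:
  At y: Dia ((p or q) -> (p and q)) requires (p or q) -> (p and q) at some successor in {z}.
    (p or q) -> (p and q) holds at z, so Dia ((p or q) -> (p and q)) is true at y.
Satisfying worlds: {u, v, x, y, z}

5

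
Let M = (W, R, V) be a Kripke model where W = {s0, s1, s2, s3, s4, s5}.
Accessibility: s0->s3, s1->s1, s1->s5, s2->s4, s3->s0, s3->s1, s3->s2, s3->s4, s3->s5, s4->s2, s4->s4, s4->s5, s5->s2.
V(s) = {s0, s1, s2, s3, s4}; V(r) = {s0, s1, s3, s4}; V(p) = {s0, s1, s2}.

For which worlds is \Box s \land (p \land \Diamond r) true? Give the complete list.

s0, s2

Let φ = \Box s \land (p \land \Diamond r). Evaluate φ at each world:
  s0 (successors {s3}): φ is true.
  s1 (successors {s1, s5}): φ is false.
  s2 (successors {s4}): φ is true.
  s3 (successors {s0, s1, s2, s4, s5}): φ is false.
  s4 (successors {s2, s4, s5}): φ is false.
  s5 (successors {s2}): φ is false.
For instance, at s0:
  At s0: \Box s is true, p \land \Diamond r is true, so \Box s \land (p \land \Diamond r) is true.
    At s0: \Box s requires s at every successor {s3}.
      At s3: s is true.
    So \Box s is true at s0.
    At s0: p is true, \Diamond r is true, so p \land \Diamond r is true.
      At s0: \Diamond r requires r at some successor in {s3}.
        r holds at s3, so \Diamond r is true at s0.
Satisfying worlds: {s0, s2}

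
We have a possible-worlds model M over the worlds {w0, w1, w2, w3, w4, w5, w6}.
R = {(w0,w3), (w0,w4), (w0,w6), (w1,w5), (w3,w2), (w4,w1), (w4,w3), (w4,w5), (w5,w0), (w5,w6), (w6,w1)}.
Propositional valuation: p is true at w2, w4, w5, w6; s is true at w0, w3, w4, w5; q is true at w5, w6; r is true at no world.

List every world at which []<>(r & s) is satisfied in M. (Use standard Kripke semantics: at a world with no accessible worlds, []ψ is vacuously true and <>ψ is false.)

Recall that []ψ holds at a world iff ψ holds at every accessible world, and <>ψ holds iff ψ holds at some accessible world.
Let φ = []<>(r & s). Evaluate φ at each world:
  w0 (successors {w3, w4, w6}): φ is false.
  w1 (successors {w5}): φ is false.
  w2 (successors ∅): φ is true.
  w3 (successors {w2}): φ is false.
  w4 (successors {w1, w3, w5}): φ is false.
  w5 (successors {w0, w6}): φ is false.
  w6 (successors {w1}): φ is false.
For instance, at w0:
  At w0: []<>(r & s) requires <>(r & s) at every successor {w3, w4, w6}.
    <>(r & s) fails at w3, so []<>(r & s) is false at w0.
      At w3: <>(r & s) requires r & s at some successor in {w2}.
        At w2: r & s is false.
      So <>(r & s) is false at w3.
Satisfying worlds: {w2}

w2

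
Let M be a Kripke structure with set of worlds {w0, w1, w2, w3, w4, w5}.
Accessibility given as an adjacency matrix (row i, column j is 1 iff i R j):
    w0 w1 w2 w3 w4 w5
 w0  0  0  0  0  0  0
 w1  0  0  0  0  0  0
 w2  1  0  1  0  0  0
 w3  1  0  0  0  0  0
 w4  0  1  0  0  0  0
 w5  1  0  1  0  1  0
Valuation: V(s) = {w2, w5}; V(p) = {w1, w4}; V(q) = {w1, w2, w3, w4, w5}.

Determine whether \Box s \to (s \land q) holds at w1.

No

At w1: \Box s is true, s \land q is false, so \Box s \to (s \land q) is false.
  At w1: no accessible worlds, so \Box s holds vacuously.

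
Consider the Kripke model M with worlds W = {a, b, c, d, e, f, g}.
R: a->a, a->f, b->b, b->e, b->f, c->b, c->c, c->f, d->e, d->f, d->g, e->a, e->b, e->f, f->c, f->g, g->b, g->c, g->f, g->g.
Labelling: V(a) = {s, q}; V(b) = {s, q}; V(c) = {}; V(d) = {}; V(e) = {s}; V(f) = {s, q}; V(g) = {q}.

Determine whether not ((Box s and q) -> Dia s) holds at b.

No

At b: (Box s and q) -> Dia s is true, so not ((Box s and q) -> Dia s) is false.
  At b: Box s and q is true, Dia s is true, so (Box s and q) -> Dia s is true.
    At b: Box s is true, q is true, so Box s and q is true.
      At b: Box s requires s at every successor {b, e, f}.
        At b: s is true.
        At e: s is true.
        At f: s is true.
      So Box s is true at b.
    At b: Dia s requires s at some successor in {b, e, f}.
      s holds at b, so Dia s is true at b.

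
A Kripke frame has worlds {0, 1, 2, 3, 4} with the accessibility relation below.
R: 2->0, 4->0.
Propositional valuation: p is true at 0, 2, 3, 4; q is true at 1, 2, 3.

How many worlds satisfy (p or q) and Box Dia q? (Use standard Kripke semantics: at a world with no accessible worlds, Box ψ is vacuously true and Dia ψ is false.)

Let φ = (p or q) and Box Dia q. Evaluate φ at each world:
  0 (successors ∅): φ is true.
  1 (successors ∅): φ is true.
  2 (successors {0}): φ is false.
  3 (successors ∅): φ is true.
  4 (successors {0}): φ is false.
For instance, at 2:
  At 2: p or q is true, Box Dia q is false, so (p or q) and Box Dia q is false.
    At 2: Box Dia q requires Dia q at every successor {0}.
      Dia q fails at 0, so Box Dia q is false at 2.
Satisfying worlds: {0, 1, 3}

3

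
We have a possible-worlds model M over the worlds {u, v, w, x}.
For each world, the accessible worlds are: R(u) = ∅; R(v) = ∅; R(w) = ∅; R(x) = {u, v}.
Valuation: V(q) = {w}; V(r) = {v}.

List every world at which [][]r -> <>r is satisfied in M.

x

Let φ = [][]r -> <>r. Evaluate φ at each world:
  u (successors ∅): φ is false.
  v (successors ∅): φ is false.
  w (successors ∅): φ is false.
  x (successors {u, v}): φ is true.
For instance, at x:
  At x: [][]r is true, <>r is true, so [][]r -> <>r is true.
    At x: [][]r requires []r at every successor {u, v}.
      At u: []r is true.
      At v: []r is true.
    So [][]r is true at x.
    At x: <>r requires r at some successor in {u, v}.
      r holds at v, so <>r is true at x.
Satisfying worlds: {x}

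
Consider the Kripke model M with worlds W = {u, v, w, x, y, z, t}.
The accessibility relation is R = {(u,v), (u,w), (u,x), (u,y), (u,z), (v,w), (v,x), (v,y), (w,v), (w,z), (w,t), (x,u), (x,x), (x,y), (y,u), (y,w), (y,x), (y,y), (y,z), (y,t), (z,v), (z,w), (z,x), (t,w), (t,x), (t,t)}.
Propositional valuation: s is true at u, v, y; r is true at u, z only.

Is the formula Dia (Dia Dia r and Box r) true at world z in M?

No

Recall that Box ψ holds at a world iff ψ holds at every accessible world, and Dia ψ holds iff ψ holds at some accessible world.
At z: Dia (Dia Dia r and Box r) requires Dia Dia r and Box r at some successor in {v, w, x}.
  At v: Dia Dia r and Box r is false.
  At w: Dia Dia r and Box r is false.
  At x: Dia Dia r and Box r is false.
So Dia (Dia Dia r and Box r) is false at z.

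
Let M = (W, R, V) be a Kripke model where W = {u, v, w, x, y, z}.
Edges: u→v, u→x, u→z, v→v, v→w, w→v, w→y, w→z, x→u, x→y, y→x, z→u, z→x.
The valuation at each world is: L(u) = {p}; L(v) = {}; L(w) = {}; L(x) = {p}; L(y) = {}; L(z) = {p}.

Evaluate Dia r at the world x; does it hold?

No

Recall that Dia ψ holds at a world iff ψ holds at some accessible world.
At x: Dia r requires r at some successor in {u, y}.
  At u: r is false.
  At y: r is false.
So Dia r is false at x.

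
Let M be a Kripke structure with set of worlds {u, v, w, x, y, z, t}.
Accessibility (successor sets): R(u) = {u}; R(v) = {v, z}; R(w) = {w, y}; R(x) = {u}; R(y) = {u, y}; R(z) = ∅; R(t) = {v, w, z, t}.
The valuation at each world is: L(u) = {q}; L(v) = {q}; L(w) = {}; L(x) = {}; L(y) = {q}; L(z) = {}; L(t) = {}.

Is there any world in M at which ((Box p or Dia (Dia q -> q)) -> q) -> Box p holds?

Let φ = ((Box p or Dia (Dia q -> q)) -> q) -> Box p. Evaluate φ at each world:
  u (successors {u}): φ is false.
  v (successors {v, z}): φ is false.
  w (successors {w, y}): φ is true.
  x (successors {u}): φ is true.
  y (successors {u, y}): φ is false.
  z (successors ∅): φ is true.
  t (successors {v, w, z, t}): φ is true.
Detail at w (witness):
  At w: (Box p or Dia (Dia q -> q)) -> q is false, Box p is false, so ((Box p or Dia (Dia q -> q)) -> q) -> Box p is true.
    At w: Box p or Dia (Dia q -> q) is true, q is false, so (Box p or Dia (Dia q -> q)) -> q is false.
      At w: Box p is false, Dia (Dia q -> q) is true, so Box p or Dia (Dia q -> q) is true.
    At w: Box p requires p at every successor {w, y}.
      p fails at w, so Box p is false at w.

Yes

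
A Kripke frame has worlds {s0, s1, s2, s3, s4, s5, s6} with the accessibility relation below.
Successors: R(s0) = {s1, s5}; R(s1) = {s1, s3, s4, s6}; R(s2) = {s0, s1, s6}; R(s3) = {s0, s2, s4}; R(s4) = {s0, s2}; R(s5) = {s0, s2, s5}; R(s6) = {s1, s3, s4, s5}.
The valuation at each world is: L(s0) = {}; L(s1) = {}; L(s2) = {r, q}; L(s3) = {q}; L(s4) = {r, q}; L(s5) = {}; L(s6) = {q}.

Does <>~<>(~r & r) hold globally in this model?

Yes

Let φ = <>~<>(~r & r). Evaluate φ at each world:
  s0 (successors {s1, s5}): φ is true.
  s1 (successors {s1, s3, s4, s6}): φ is true.
  s2 (successors {s0, s1, s6}): φ is true.
  s3 (successors {s0, s2, s4}): φ is true.
  s4 (successors {s0, s2}): φ is true.
  s5 (successors {s0, s2, s5}): φ is true.
  s6 (successors {s1, s3, s4, s5}): φ is true.
For instance, at s1:
  At s1: <>~<>(~r & r) requires ~<>(~r & r) at some successor in {s1, s3, s4, s6}.
    ~<>(~r & r) holds at s1, so <>~<>(~r & r) is true at s1.
      At s1: <>(~r & r) is false, so ~<>(~r & r) is true.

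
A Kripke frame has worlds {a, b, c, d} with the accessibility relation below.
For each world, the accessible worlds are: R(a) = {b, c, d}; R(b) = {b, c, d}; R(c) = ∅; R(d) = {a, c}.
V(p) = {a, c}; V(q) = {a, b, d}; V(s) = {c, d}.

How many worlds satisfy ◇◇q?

Let φ = ◇◇q. Evaluate φ at each world:
  a (successors {b, c, d}): φ is true.
  b (successors {b, c, d}): φ is true.
  c (successors ∅): φ is false.
  d (successors {a, c}): φ is true.
For instance, at d:
  At d: ◇◇q requires ◇q at some successor in {a, c}.
    ◇q holds at a, so ◇◇q is true at d.
      At a: ◇q requires q at some successor in {b, c, d}.
        q holds at b, so ◇q is true at a.
Satisfying worlds: {a, b, d}

3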